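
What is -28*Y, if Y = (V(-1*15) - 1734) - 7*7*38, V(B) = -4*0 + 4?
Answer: 100576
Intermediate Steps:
V(B) = 4 (V(B) = 0 + 4 = 4)
Y = -3592 (Y = (4 - 1734) - 7*7*38 = -1730 - 49*38 = -1730 - 1862 = -3592)
-28*Y = -28*(-3592) = 100576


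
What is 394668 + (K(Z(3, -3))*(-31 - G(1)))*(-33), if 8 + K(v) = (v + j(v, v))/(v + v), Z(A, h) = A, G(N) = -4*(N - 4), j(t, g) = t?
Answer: 384735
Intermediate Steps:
G(N) = 16 - 4*N (G(N) = -4*(-4 + N) = 16 - 4*N)
K(v) = -7 (K(v) = -8 + (v + v)/(v + v) = -8 + (2*v)/((2*v)) = -8 + (2*v)*(1/(2*v)) = -8 + 1 = -7)
394668 + (K(Z(3, -3))*(-31 - G(1)))*(-33) = 394668 - 7*(-31 - (16 - 4*1))*(-33) = 394668 - 7*(-31 - (16 - 4))*(-33) = 394668 - 7*(-31 - 1*12)*(-33) = 394668 - 7*(-31 - 12)*(-33) = 394668 - 7*(-43)*(-33) = 394668 + 301*(-33) = 394668 - 9933 = 384735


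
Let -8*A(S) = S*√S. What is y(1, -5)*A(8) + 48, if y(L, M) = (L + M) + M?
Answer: 48 + 18*√2 ≈ 73.456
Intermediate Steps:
y(L, M) = L + 2*M
A(S) = -S^(3/2)/8 (A(S) = -S*√S/8 = -S^(3/2)/8)
y(1, -5)*A(8) + 48 = (1 + 2*(-5))*(-2*√2) + 48 = (1 - 10)*(-2*√2) + 48 = -(-18)*√2 + 48 = 18*√2 + 48 = 48 + 18*√2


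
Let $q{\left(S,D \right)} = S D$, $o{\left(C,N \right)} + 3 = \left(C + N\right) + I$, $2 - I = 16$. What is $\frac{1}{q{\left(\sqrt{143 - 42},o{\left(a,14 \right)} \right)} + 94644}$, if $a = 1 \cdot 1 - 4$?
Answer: $\frac{2629}{248818975} + \frac{\sqrt{101}}{1492913850} \approx 1.0573 \cdot 10^{-5}$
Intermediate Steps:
$I = -14$ ($I = 2 - 16 = -14$)
$a = -3$ ($a = 1 - 4 = -3$)
$o{\left(C,N \right)} = -17 + C + N$ ($o{\left(C,N \right)} = -3 - \left(14 - C - N\right) = -3 + \left(-14 + C + N\right) = -17 + C + N$)
$q{\left(S,D \right)} = D S$
$\frac{1}{q{\left(\sqrt{143 - 42},o{\left(a,14 \right)} \right)} + 94644} = \frac{1}{\left(-17 - 3 + 14\right) \sqrt{143 - 42} + 94644} = \frac{1}{- 6 \sqrt{101} + 94644} = \frac{1}{94644 - 6 \sqrt{101}}$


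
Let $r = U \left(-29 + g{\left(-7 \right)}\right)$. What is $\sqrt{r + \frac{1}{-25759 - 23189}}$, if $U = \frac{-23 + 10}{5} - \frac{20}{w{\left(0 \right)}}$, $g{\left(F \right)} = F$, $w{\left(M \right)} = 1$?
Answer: $\frac{\sqrt{12183185283915}}{122370} \approx 28.524$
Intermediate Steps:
$U = - \frac{113}{5}$ ($U = \frac{-23 + 10}{5} - \frac{20}{1} = \left(-13\right) \frac{1}{5} - 20 = - \frac{13}{5} - 20 = - \frac{113}{5} \approx -22.6$)
$r = \frac{4068}{5}$ ($r = - \frac{113 \left(-29 - 7\right)}{5} = \left(- \frac{113}{5}\right) \left(-36\right) = \frac{4068}{5} \approx 813.6$)
$\sqrt{r + \frac{1}{-25759 - 23189}} = \sqrt{\frac{4068}{5} + \frac{1}{-25759 - 23189}} = \sqrt{\frac{4068}{5} + \frac{1}{-48948}} = \sqrt{\frac{4068}{5} - \frac{1}{48948}} = \sqrt{\frac{199120459}{244740}} = \frac{\sqrt{12183185283915}}{122370}$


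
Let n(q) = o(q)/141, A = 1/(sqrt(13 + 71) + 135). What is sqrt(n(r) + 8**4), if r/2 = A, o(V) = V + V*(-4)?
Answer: sqrt(2977680363215094 + 3410508*sqrt(21))/852627 ≈ 64.000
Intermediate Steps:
o(V) = -3*V (o(V) = V - 4*V = -3*V)
A = 1/(135 + 2*sqrt(21)) (A = 1/(sqrt(84) + 135) = 1/(2*sqrt(21) + 135) = 1/(135 + 2*sqrt(21)) ≈ 0.0069365)
r = 90/6047 - 4*sqrt(21)/18141 (r = 2*(45/6047 - 2*sqrt(21)/18141) = 90/6047 - 4*sqrt(21)/18141 ≈ 0.013873)
n(q) = -q/47 (n(q) = -3*q/141 = -3*q*(1/141) = -q/47)
sqrt(n(r) + 8**4) = sqrt(-(90/6047 - 4*sqrt(21)/18141)/47 + 8**4) = sqrt((-90/284209 + 4*sqrt(21)/852627) + 4096) = sqrt(1164119974/284209 + 4*sqrt(21)/852627)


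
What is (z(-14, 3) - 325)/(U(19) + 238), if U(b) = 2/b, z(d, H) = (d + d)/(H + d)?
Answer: -67393/49764 ≈ -1.3543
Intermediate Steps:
z(d, H) = 2*d/(H + d) (z(d, H) = (2*d)/(H + d) = 2*d/(H + d))
(z(-14, 3) - 325)/(U(19) + 238) = (2*(-14)/(3 - 14) - 325)/(2/19 + 238) = (2*(-14)/(-11) - 325)/(2*(1/19) + 238) = (2*(-14)*(-1/11) - 325)/(2/19 + 238) = (28/11 - 325)/(4524/19) = -3547/11*19/4524 = -67393/49764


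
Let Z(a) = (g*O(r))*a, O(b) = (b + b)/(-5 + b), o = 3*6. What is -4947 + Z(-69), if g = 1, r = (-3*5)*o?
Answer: -279537/55 ≈ -5082.5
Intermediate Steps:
o = 18
r = -270 (r = -3*5*18 = -15*18 = -270)
O(b) = 2*b/(-5 + b) (O(b) = (2*b)/(-5 + b) = 2*b/(-5 + b))
Z(a) = 108*a/55 (Z(a) = (1*(2*(-270)/(-5 - 270)))*a = (1*(2*(-270)/(-275)))*a = (1*(2*(-270)*(-1/275)))*a = (1*(108/55))*a = 108*a/55)
-4947 + Z(-69) = -4947 + (108/55)*(-69) = -4947 - 7452/55 = -279537/55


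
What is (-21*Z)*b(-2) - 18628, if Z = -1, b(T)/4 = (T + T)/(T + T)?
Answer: -18544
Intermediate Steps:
b(T) = 4 (b(T) = 4*((T + T)/(T + T)) = 4*((2*T)/((2*T))) = 4*((2*T)*(1/(2*T))) = 4*1 = 4)
(-21*Z)*b(-2) - 18628 = -(-21)*4 - 18628 = -21*(-1)*4 - 18628 = 21*4 - 18628 = 84 - 18628 = -18544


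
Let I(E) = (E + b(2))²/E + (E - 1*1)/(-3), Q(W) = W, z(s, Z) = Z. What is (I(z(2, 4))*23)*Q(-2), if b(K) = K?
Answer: -368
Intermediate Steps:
I(E) = ⅓ - E/3 + (2 + E)²/E (I(E) = (E + 2)²/E + (E - 1*1)/(-3) = (2 + E)²/E + (E - 1)*(-⅓) = (2 + E)²/E + (-1 + E)*(-⅓) = (2 + E)²/E + (⅓ - E/3) = ⅓ - E/3 + (2 + E)²/E)
(I(z(2, 4))*23)*Q(-2) = ((13/3 + 4/4 + (⅔)*4)*23)*(-2) = ((13/3 + 4*(¼) + 8/3)*23)*(-2) = ((13/3 + 1 + 8/3)*23)*(-2) = (8*23)*(-2) = 184*(-2) = -368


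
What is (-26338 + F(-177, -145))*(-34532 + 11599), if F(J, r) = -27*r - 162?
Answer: 517941805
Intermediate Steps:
F(J, r) = -162 - 27*r
(-26338 + F(-177, -145))*(-34532 + 11599) = (-26338 + (-162 - 27*(-145)))*(-34532 + 11599) = (-26338 + (-162 + 3915))*(-22933) = (-26338 + 3753)*(-22933) = -22585*(-22933) = 517941805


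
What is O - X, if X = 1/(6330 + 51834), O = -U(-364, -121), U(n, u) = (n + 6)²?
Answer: -7454530897/58164 ≈ -1.2816e+5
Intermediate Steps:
U(n, u) = (6 + n)²
O = -128164 (O = -(6 - 364)² = -1*(-358)² = -1*128164 = -128164)
X = 1/58164 ≈ 1.7193e-5
O - X = -128164 - 1*1/58164 = -128164 - 1/58164 = -7454530897/58164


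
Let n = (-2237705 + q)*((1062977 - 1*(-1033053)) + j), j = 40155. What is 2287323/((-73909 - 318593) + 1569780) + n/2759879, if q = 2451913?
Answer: 179571499957485119/1083048276454 ≈ 1.6580e+5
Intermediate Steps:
n = 457587916480 (n = (-2237705 + 2451913)*((1062977 - 1*(-1033053)) + 40155) = 214208*((1062977 + 1033053) + 40155) = 214208*(2096030 + 40155) = 214208*2136185 = 457587916480)
2287323/((-73909 - 318593) + 1569780) + n/2759879 = 2287323/((-73909 - 318593) + 1569780) + 457587916480/2759879 = 2287323/(-392502 + 1569780) + 457587916480*(1/2759879) = 2287323/1177278 + 457587916480/2759879 = 2287323*(1/1177278) + 457587916480/2759879 = 762441/392426 + 457587916480/2759879 = 179571499957485119/1083048276454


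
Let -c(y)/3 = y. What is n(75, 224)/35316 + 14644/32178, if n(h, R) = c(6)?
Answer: 4783225/10522206 ≈ 0.45458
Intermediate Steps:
c(y) = -3*y
n(h, R) = -18 (n(h, R) = -3*6 = -18)
n(75, 224)/35316 + 14644/32178 = -18/35316 + 14644/32178 = -18*1/35316 + 14644*(1/32178) = -1/1962 + 7322/16089 = 4783225/10522206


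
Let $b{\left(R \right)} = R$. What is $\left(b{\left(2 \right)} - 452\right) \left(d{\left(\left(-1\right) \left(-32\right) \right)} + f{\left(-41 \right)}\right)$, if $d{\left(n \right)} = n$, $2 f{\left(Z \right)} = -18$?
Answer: $-10350$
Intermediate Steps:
$f{\left(Z \right)} = -9$ ($f{\left(Z \right)} = \frac{1}{2} \left(-18\right) = -9$)
$\left(b{\left(2 \right)} - 452\right) \left(d{\left(\left(-1\right) \left(-32\right) \right)} + f{\left(-41 \right)}\right) = \left(2 - 452\right) \left(\left(-1\right) \left(-32\right) - 9\right) = - 450 \left(32 - 9\right) = \left(-450\right) 23 = -10350$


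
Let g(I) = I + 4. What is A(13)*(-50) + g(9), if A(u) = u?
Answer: -637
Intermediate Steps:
g(I) = 4 + I
A(13)*(-50) + g(9) = 13*(-50) + (4 + 9) = -650 + 13 = -637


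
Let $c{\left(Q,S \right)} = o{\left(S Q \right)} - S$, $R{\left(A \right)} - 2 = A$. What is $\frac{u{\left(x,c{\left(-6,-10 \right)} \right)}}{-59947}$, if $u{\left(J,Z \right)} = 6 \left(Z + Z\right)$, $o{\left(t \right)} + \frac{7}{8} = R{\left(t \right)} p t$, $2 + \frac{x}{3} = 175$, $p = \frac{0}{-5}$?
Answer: $- \frac{219}{119894} \approx -0.0018266$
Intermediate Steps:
$R{\left(A \right)} = 2 + A$
$p = 0$ ($p = 0 \left(- \frac{1}{5}\right) = 0$)
$x = 519$ ($x = -6 + 3 \cdot 175 = -6 + 525 = 519$)
$o{\left(t \right)} = - \frac{7}{8}$ ($o{\left(t \right)} = - \frac{7}{8} + \left(2 + t\right) 0 t = - \frac{7}{8} + 0 t = - \frac{7}{8} + 0 = - \frac{7}{8}$)
$c{\left(Q,S \right)} = - \frac{7}{8} - S$
$u{\left(J,Z \right)} = 12 Z$ ($u{\left(J,Z \right)} = 6 \cdot 2 Z = 12 Z$)
$\frac{u{\left(x,c{\left(-6,-10 \right)} \right)}}{-59947} = \frac{12 \left(- \frac{7}{8} - -10\right)}{-59947} = 12 \left(- \frac{7}{8} + 10\right) \left(- \frac{1}{59947}\right) = 12 \cdot \frac{73}{8} \left(- \frac{1}{59947}\right) = \frac{219}{2} \left(- \frac{1}{59947}\right) = - \frac{219}{119894}$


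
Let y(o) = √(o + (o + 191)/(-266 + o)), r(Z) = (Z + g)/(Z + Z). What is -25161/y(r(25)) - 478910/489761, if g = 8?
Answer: -478910/489761 + 125805*I*√1096889026/41339 ≈ -0.97784 + 1.0079e+5*I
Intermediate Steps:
r(Z) = (8 + Z)/(2*Z) (r(Z) = (Z + 8)/(Z + Z) = (8 + Z)/((2*Z)) = (8 + Z)*(1/(2*Z)) = (8 + Z)/(2*Z))
y(o) = √(o + (191 + o)/(-266 + o))
-25161/y(r(25)) - 478910/489761 = -25161*(-I*√(266 - ½*(8 + 25)/25))/√(191 + (½)*(8 + 25)/25 + ((½)*(8 + 25)/25)*(-266 + (½)*(8 + 25)/25)) - 478910/489761 = -25161*(-I*√(266 - 1/50*33))/√(191 + (½)*(1/25)*33 + ((½)*(1/25)*33)*(-266 + (½)*(1/25)*33)) - 478910*1/489761 = -25161*(-I*√26534/10)/√(191 + 33/50 + 33*(-266 + 33/50)/50) - 478910/489761 = -25161*(-I*√26534/10)/√(191 + 33/50 + (33/50)*(-13267/50)) - 478910/489761 = -25161*(-I*√26534/(10*√(191 + 33/50 - 437811/2500))) - 478910/489761 = -25161*(-5*I*√1096889026/41339) - 478910/489761 = -(-125805)*I*√1096889026/41339 - 478910/489761 = 125805*I*√1096889026/41339 - 478910/489761 = -478910/489761 + 125805*I*√1096889026/41339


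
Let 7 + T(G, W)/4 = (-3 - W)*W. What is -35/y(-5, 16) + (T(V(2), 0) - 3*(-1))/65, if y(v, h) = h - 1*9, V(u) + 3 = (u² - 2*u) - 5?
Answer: -70/13 ≈ -5.3846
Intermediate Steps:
V(u) = -8 + u² - 2*u (V(u) = -3 + ((u² - 2*u) - 5) = -3 + (-5 + u² - 2*u) = -8 + u² - 2*u)
y(v, h) = -9 + h (y(v, h) = h - 9 = -9 + h)
T(G, W) = -28 + 4*W*(-3 - W) (T(G, W) = -28 + 4*((-3 - W)*W) = -28 + 4*(W*(-3 - W)) = -28 + 4*W*(-3 - W))
-35/y(-5, 16) + (T(V(2), 0) - 3*(-1))/65 = -35/(-9 + 16) + ((-28 - 12*0 - 4*0²) - 3*(-1))/65 = -35/7 + ((-28 + 0 - 4*0) + 3)*(1/65) = -35*⅐ + ((-28 + 0 + 0) + 3)*(1/65) = -5 + (-28 + 3)*(1/65) = -5 - 25*1/65 = -5 - 5/13 = -70/13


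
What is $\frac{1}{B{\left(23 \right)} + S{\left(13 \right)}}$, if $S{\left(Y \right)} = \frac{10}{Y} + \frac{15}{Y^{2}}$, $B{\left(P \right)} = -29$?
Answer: $- \frac{169}{4756} \approx -0.035534$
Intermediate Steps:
$S{\left(Y \right)} = \frac{10}{Y} + \frac{15}{Y^{2}}$
$\frac{1}{B{\left(23 \right)} + S{\left(13 \right)}} = \frac{1}{-29 + \frac{5 \left(3 + 2 \cdot 13\right)}{169}} = \frac{1}{-29 + 5 \cdot \frac{1}{169} \left(3 + 26\right)} = \frac{1}{-29 + 5 \cdot \frac{1}{169} \cdot 29} = \frac{1}{-29 + \frac{145}{169}} = \frac{1}{- \frac{4756}{169}} = - \frac{169}{4756}$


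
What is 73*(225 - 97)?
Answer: 9344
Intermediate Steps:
73*(225 - 97) = 73*128 = 9344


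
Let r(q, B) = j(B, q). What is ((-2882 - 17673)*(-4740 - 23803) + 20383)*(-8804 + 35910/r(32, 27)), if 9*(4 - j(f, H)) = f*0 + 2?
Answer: 411637075788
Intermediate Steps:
j(f, H) = 34/9 (j(f, H) = 4 - (f*0 + 2)/9 = 4 - (0 + 2)/9 = 4 - 1/9*2 = 4 - 2/9 = 34/9)
r(q, B) = 34/9
((-2882 - 17673)*(-4740 - 23803) + 20383)*(-8804 + 35910/r(32, 27)) = ((-2882 - 17673)*(-4740 - 23803) + 20383)*(-8804 + 35910/(34/9)) = (-20555*(-28543) + 20383)*(-8804 + 35910*(9/34)) = (586701365 + 20383)*(-8804 + 161595/17) = 586721748*(11927/17) = 411637075788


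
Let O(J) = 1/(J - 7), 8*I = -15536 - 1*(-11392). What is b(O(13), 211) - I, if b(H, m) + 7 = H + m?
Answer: 4333/6 ≈ 722.17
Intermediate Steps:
I = -518 (I = (-15536 - 1*(-11392))/8 = (-15536 + 11392)/8 = (⅛)*(-4144) = -518)
O(J) = 1/(-7 + J)
b(H, m) = -7 + H + m (b(H, m) = -7 + (H + m) = -7 + H + m)
b(O(13), 211) - I = (-7 + 1/(-7 + 13) + 211) - 1*(-518) = (-7 + 1/6 + 211) + 518 = (-7 + ⅙ + 211) + 518 = 1225/6 + 518 = 4333/6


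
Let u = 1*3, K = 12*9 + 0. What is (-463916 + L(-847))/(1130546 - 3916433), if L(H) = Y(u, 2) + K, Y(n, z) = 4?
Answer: 463804/2785887 ≈ 0.16648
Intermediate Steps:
K = 108 (K = 108 + 0 = 108)
u = 3
L(H) = 112 (L(H) = 4 + 108 = 112)
(-463916 + L(-847))/(1130546 - 3916433) = (-463916 + 112)/(1130546 - 3916433) = -463804/(-2785887) = -463804*(-1/2785887) = 463804/2785887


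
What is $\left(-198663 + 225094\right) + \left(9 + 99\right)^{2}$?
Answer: $38095$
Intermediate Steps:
$\left(-198663 + 225094\right) + \left(9 + 99\right)^{2} = 26431 + 108^{2} = 26431 + 11664 = 38095$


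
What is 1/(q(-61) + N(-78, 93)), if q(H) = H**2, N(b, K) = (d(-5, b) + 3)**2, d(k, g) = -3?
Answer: 1/3721 ≈ 0.00026874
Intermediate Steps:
N(b, K) = 0 (N(b, K) = (-3 + 3)**2 = 0**2 = 0)
1/(q(-61) + N(-78, 93)) = 1/((-61)**2 + 0) = 1/(3721 + 0) = 1/3721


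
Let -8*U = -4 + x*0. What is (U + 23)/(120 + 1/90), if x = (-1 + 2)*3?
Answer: 2115/10801 ≈ 0.19582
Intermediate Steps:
x = 3 (x = 1*3 = 3)
U = ½ (U = -(-4 + 3*0)/8 = -(-4 + 0)/8 = -⅛*(-4) = ½ ≈ 0.50000)
(U + 23)/(120 + 1/90) = (½ + 23)/(120 + 1/90) = (47/2)/(120 + 1/90) = (47/2)/(10801/90) = (90/10801)*(47/2) = 2115/10801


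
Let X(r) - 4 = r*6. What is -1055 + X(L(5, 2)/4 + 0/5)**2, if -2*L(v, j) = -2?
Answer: -4099/4 ≈ -1024.8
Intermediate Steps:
L(v, j) = 1 (L(v, j) = -1/2*(-2) = 1)
X(r) = 4 + 6*r (X(r) = 4 + r*6 = 4 + 6*r)
-1055 + X(L(5, 2)/4 + 0/5)**2 = -1055 + (4 + 6*(1/4 + 0/5))**2 = -1055 + (4 + 6*(1*(1/4) + 0*(1/5)))**2 = -1055 + (4 + 6*(1/4 + 0))**2 = -1055 + (4 + 6*(1/4))**2 = -1055 + (4 + 3/2)**2 = -1055 + (11/2)**2 = -1055 + 121/4 = -4099/4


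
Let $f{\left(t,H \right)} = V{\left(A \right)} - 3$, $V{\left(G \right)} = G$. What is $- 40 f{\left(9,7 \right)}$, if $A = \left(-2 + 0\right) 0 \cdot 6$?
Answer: $120$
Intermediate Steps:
$A = 0$ ($A = \left(-2\right) 0 = 0$)
$f{\left(t,H \right)} = -3$ ($f{\left(t,H \right)} = 0 - 3 = -3$)
$- 40 f{\left(9,7 \right)} = \left(-40\right) \left(-3\right) = 120$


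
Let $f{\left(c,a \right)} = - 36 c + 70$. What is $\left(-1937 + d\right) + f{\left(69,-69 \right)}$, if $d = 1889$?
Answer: $-2462$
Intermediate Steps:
$f{\left(c,a \right)} = 70 - 36 c$
$\left(-1937 + d\right) + f{\left(69,-69 \right)} = \left(-1937 + 1889\right) + \left(70 - 2484\right) = -48 + \left(70 - 2484\right) = -48 - 2414 = -2462$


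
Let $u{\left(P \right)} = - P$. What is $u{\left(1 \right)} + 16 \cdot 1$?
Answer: $15$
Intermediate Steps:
$u{\left(1 \right)} + 16 \cdot 1 = \left(-1\right) 1 + 16 \cdot 1 = -1 + 16 = 15$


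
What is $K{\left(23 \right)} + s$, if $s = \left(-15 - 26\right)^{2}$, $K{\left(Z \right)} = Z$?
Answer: $1704$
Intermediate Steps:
$s = 1681$ ($s = \left(-41\right)^{2} = 1681$)
$K{\left(23 \right)} + s = 23 + 1681 = 1704$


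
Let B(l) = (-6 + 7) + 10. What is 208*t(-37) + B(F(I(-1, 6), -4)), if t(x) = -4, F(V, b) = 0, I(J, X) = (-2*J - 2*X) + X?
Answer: -821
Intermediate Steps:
I(J, X) = -X - 2*J
B(l) = 11 (B(l) = 1 + 10 = 11)
208*t(-37) + B(F(I(-1, 6), -4)) = 208*(-4) + 11 = -832 + 11 = -821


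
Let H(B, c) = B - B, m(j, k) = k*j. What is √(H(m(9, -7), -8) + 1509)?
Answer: √1509 ≈ 38.846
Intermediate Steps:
m(j, k) = j*k
H(B, c) = 0
√(H(m(9, -7), -8) + 1509) = √(0 + 1509) = √1509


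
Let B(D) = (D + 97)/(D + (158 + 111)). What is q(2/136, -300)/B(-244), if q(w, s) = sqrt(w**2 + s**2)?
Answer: -25*sqrt(416160001)/9996 ≈ -51.020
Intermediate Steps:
q(w, s) = sqrt(s**2 + w**2)
B(D) = (97 + D)/(269 + D) (B(D) = (97 + D)/(D + 269) = (97 + D)/(269 + D))
q(2/136, -300)/B(-244) = sqrt((-300)**2 + (2/136)**2)/(((97 - 244)/(269 - 244))) = sqrt(90000 + (2*(1/136))**2)/((-147/25)) = sqrt(90000 + (1/68)**2)/(((1/25)*(-147))) = sqrt(90000 + 1/4624)/(-147/25) = sqrt(416160001/4624)*(-25/147) = (sqrt(416160001)/68)*(-25/147) = -25*sqrt(416160001)/9996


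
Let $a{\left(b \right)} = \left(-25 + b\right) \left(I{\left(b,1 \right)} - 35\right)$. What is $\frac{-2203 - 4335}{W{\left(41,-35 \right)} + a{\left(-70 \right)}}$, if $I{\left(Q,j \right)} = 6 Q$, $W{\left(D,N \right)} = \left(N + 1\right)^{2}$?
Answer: $- \frac{6538}{44381} \approx -0.14732$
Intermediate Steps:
$W{\left(D,N \right)} = \left(1 + N\right)^{2}$
$a{\left(b \right)} = \left(-35 + 6 b\right) \left(-25 + b\right)$ ($a{\left(b \right)} = \left(-25 + b\right) \left(6 b - 35\right) = \left(-25 + b\right) \left(-35 + 6 b\right) = \left(-35 + 6 b\right) \left(-25 + b\right)$)
$\frac{-2203 - 4335}{W{\left(41,-35 \right)} + a{\left(-70 \right)}} = \frac{-2203 - 4335}{\left(1 - 35\right)^{2} + \left(875 - -12950 + 6 \left(-70\right)^{2}\right)} = - \frac{6538}{\left(-34\right)^{2} + \left(875 + 12950 + 6 \cdot 4900\right)} = - \frac{6538}{1156 + \left(875 + 12950 + 29400\right)} = - \frac{6538}{1156 + 43225} = - \frac{6538}{44381}$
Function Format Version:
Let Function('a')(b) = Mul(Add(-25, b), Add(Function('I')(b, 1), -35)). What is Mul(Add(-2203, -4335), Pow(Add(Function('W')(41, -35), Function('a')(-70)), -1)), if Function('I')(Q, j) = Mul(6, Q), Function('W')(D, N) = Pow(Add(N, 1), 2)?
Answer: Rational(-6538, 44381) ≈ -0.14732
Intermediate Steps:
Function('W')(D, N) = Pow(Add(1, N), 2)
Function('a')(b) = Mul(Add(-35, Mul(6, b)), Add(-25, b)) (Function('a')(b) = Mul(Add(-25, b), Add(Mul(6, b), -35)) = Mul(Add(-25, b), Add(-35, Mul(6, b))) = Mul(Add(-35, Mul(6, b)), Add(-25, b)))
Mul(Add(-2203, -4335), Pow(Add(Function('W')(41, -35), Function('a')(-70)), -1)) = Mul(Add(-2203, -4335), Pow(Add(Pow(Add(1, -35), 2), Add(875, Mul(-185, -70), Mul(6, Pow(-70, 2)))), -1)) = Mul(-6538, Pow(Add(Pow(-34, 2), Add(875, 12950, Mul(6, 4900))), -1)) = Mul(-6538, Pow(Add(1156, Add(875, 12950, 29400)), -1)) = Mul(-6538, Pow(Add(1156, 43225), -1)) = Mul(-6538, Pow(44381, -1)) = Mul(-6538, Rational(1, 44381)) = Rational(-6538, 44381)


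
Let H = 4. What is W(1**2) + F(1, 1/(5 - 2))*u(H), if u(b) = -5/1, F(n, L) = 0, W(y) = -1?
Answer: -1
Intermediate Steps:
u(b) = -5 (u(b) = -5*1 = -5)
W(1**2) + F(1, 1/(5 - 2))*u(H) = -1 + 0*(-5) = -1 + 0 = -1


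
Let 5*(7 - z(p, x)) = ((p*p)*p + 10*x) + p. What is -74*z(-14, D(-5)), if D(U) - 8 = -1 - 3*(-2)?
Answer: -197062/5 ≈ -39412.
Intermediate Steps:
D(U) = 13 (D(U) = 8 + (-1 - 3*(-2)) = 8 + (-1 + 6) = 8 + 5 = 13)
z(p, x) = 7 - 2*x - p/5 - p**3/5 (z(p, x) = 7 - (((p*p)*p + 10*x) + p)/5 = 7 - ((p**2*p + 10*x) + p)/5 = 7 - ((p**3 + 10*x) + p)/5 = 7 - (p + p**3 + 10*x)/5 = 7 + (-2*x - p/5 - p**3/5) = 7 - 2*x - p/5 - p**3/5)
-74*z(-14, D(-5)) = -74*(7 - 2*13 - 1/5*(-14) - 1/5*(-14)**3) = -74*(7 - 26 + 14/5 - 1/5*(-2744)) = -74*(7 - 26 + 14/5 + 2744/5) = -74*2663/5 = -197062/5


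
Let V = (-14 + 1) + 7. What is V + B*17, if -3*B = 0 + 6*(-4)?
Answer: 130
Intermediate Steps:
V = -6 (V = -13 + 7 = -6)
B = 8 (B = -(0 + 6*(-4))/3 = -(0 - 24)/3 = -⅓*(-24) = 8)
V + B*17 = -6 + 8*17 = -6 + 136 = 130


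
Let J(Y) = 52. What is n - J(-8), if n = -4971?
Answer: -5023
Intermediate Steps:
n - J(-8) = -4971 - 1*52 = -4971 - 52 = -5023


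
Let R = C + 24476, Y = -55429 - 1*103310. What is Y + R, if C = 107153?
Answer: -27110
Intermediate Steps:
Y = -158739 (Y = -55429 - 103310 = -158739)
R = 131629 (R = 107153 + 24476 = 131629)
Y + R = -158739 + 131629 = -27110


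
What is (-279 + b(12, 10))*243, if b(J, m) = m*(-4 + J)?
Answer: -48357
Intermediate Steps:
(-279 + b(12, 10))*243 = (-279 + 10*(-4 + 12))*243 = (-279 + 10*8)*243 = (-279 + 80)*243 = -199*243 = -48357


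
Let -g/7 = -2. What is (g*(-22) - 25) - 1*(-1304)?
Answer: 971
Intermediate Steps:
g = 14 (g = -7*(-2) = 14)
(g*(-22) - 25) - 1*(-1304) = (14*(-22) - 25) - 1*(-1304) = (-308 - 25) + 1304 = -333 + 1304 = 971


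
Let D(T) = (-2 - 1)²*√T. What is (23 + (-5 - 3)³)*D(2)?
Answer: -4401*√2 ≈ -6224.0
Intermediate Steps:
D(T) = 9*√T (D(T) = (-3)²*√T = 9*√T)
(23 + (-5 - 3)³)*D(2) = (23 + (-5 - 3)³)*(9*√2) = (23 + (-8)³)*(9*√2) = (23 - 512)*(9*√2) = -4401*√2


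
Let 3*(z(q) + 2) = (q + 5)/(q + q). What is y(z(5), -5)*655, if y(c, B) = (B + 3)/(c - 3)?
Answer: 1965/7 ≈ 280.71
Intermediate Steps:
z(q) = -2 + (5 + q)/(6*q) (z(q) = -2 + ((q + 5)/(q + q))/3 = -2 + ((5 + q)/((2*q)))/3 = -2 + ((5 + q)*(1/(2*q)))/3 = -2 + ((5 + q)/(2*q))/3 = -2 + (5 + q)/(6*q))
y(c, B) = (3 + B)/(-3 + c)
y(z(5), -5)*655 = ((3 - 5)/(-3 + (⅙)*(5 - 11*5)/5))*655 = (-2/(-3 + (⅙)*(⅕)*(5 - 55)))*655 = (-2/(-3 + (⅙)*(⅕)*(-50)))*655 = (-2/(-3 - 5/3))*655 = (-2/(-14/3))*655 = -3/14*(-2)*655 = (3/7)*655 = 1965/7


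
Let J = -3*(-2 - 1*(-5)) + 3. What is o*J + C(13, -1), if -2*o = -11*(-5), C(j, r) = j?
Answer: 178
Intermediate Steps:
o = -55/2 (o = -(-11)*(-5)/2 = -1/2*55 = -55/2 ≈ -27.500)
J = -6 (J = -3*(-2 + 5) + 3 = -3*3 + 3 = -9 + 3 = -6)
o*J + C(13, -1) = -55/2*(-6) + 13 = 165 + 13 = 178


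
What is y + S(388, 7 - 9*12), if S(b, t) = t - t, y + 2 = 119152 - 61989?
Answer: 57161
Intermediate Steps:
y = 57161 (y = -2 + (119152 - 61989) = -2 + 57163 = 57161)
S(b, t) = 0
y + S(388, 7 - 9*12) = 57161 + 0 = 57161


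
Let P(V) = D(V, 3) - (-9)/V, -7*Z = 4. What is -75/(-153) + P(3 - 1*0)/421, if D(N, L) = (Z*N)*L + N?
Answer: 73981/150297 ≈ 0.49223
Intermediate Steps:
Z = -4/7 (Z = -⅐*4 = -4/7 ≈ -0.57143)
D(N, L) = N - 4*L*N/7 (D(N, L) = (-4*N/7)*L + N = -4*L*N/7 + N = N - 4*L*N/7)
P(V) = 9/V - 5*V/7 (P(V) = V*(7 - 4*3)/7 - (-9)/V = V*(7 - 12)/7 + 9/V = (⅐)*V*(-5) + 9/V = -5*V/7 + 9/V = 9/V - 5*V/7)
-75/(-153) + P(3 - 1*0)/421 = -75/(-153) + (9/(3 - 1*0) - 5*(3 - 1*0)/7)/421 = -75*(-1/153) + (9/(3 + 0) - 5*(3 + 0)/7)*(1/421) = 25/51 + (9/3 - 5/7*3)*(1/421) = 25/51 + (9*(⅓) - 15/7)*(1/421) = 25/51 + (3 - 15/7)*(1/421) = 25/51 + (6/7)*(1/421) = 25/51 + 6/2947 = 73981/150297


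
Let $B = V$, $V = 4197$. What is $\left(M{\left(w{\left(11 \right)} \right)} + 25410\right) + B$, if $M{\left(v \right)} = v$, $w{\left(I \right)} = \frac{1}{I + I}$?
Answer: $\frac{651355}{22} \approx 29607.0$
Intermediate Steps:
$w{\left(I \right)} = \frac{1}{2 I}$
$B = 4197$
$\left(M{\left(w{\left(11 \right)} \right)} + 25410\right) + B = \left(\frac{1}{2 \cdot 11} + 25410\right) + 4197 = \left(\frac{1}{2} \cdot \frac{1}{11} + 25410\right) + 4197 = \left(\frac{1}{22} + 25410\right) + 4197 = \frac{559021}{22} + 4197 = \frac{651355}{22}$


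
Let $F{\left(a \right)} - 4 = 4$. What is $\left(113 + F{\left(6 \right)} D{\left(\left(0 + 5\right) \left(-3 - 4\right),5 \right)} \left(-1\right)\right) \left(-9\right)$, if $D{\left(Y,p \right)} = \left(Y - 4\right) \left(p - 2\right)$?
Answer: $-9441$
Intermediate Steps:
$D{\left(Y,p \right)} = \left(-4 + Y\right) \left(-2 + p\right)$
$F{\left(a \right)} = 8$ ($F{\left(a \right)} = 4 + 4 = 8$)
$\left(113 + F{\left(6 \right)} D{\left(\left(0 + 5\right) \left(-3 - 4\right),5 \right)} \left(-1\right)\right) \left(-9\right) = \left(113 + 8 \left(8 - 20 - 2 \left(0 + 5\right) \left(-3 - 4\right) + \left(0 + 5\right) \left(-3 - 4\right) 5\right) \left(-1\right)\right) \left(-9\right) = \left(113 + 8 \left(8 - 20 - 2 \cdot 5 \left(-7\right) + 5 \left(-7\right) 5\right) \left(-1\right)\right) \left(-9\right) = \left(113 + 8 \left(8 - 20 - -70 - 175\right) \left(-1\right)\right) \left(-9\right) = \left(113 + 8 \left(8 - 20 + 70 - 175\right) \left(-1\right)\right) \left(-9\right) = \left(113 + 8 \left(-117\right) \left(-1\right)\right) \left(-9\right) = \left(113 - -936\right) \left(-9\right) = \left(113 + 936\right) \left(-9\right) = 1049 \left(-9\right) = -9441$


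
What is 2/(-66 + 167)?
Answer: 2/101 ≈ 0.019802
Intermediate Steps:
2/(-66 + 167) = 2/101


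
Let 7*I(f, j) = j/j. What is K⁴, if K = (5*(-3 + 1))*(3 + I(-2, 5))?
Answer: 2342560000/2401 ≈ 9.7566e+5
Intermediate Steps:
I(f, j) = ⅐ (I(f, j) = (j/j)/7 = (⅐)*1 = ⅐)
K = -220/7 (K = (5*(-3 + 1))*(3 + ⅐) = (5*(-2))*(22/7) = -10*22/7 = -220/7 ≈ -31.429)
K⁴ = (-220/7)⁴ = 2342560000/2401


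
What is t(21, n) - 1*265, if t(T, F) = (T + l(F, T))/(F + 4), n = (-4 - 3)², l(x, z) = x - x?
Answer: -14024/53 ≈ -264.60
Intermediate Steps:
l(x, z) = 0
n = 49 (n = (-7)² = 49)
t(T, F) = T/(4 + F) (t(T, F) = (T + 0)/(F + 4) = T/(4 + F))
t(21, n) - 1*265 = 21/(4 + 49) - 1*265 = 21/53 - 265 = -14024/53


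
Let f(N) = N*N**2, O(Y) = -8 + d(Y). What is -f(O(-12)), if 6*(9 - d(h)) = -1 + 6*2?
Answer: 125/216 ≈ 0.57870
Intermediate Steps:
d(h) = 43/6 (d(h) = 9 - (-1 + 6*2)/6 = 9 - (-1 + 12)/6 = 9 - 1/6*11 = 9 - 11/6 = 43/6)
O(Y) = -5/6 (O(Y) = -8 + 43/6 = -5/6)
f(N) = N**3
-f(O(-12)) = -(-5/6)**3 = -1*(-125/216) = 125/216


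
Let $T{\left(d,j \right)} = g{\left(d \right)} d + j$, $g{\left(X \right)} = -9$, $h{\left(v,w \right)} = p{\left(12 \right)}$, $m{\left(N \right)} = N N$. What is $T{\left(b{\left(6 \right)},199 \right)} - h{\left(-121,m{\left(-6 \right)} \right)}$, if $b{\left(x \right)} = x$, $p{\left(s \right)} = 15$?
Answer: $130$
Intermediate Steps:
$m{\left(N \right)} = N^{2}$
$h{\left(v,w \right)} = 15$
$T{\left(d,j \right)} = j - 9 d$ ($T{\left(d,j \right)} = - 9 d + j = j - 9 d$)
$T{\left(b{\left(6 \right)},199 \right)} - h{\left(-121,m{\left(-6 \right)} \right)} = \left(199 - 54\right) - 15 = 145 - 15 = 130$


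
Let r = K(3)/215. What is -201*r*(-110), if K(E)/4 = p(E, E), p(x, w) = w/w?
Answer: 17688/43 ≈ 411.35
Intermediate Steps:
p(x, w) = 1
K(E) = 4 (K(E) = 4*1 = 4)
r = 4/215 ≈ 0.018605
-201*r*(-110) = -201*4/215*(-110) = -804/215*(-110) = 17688/43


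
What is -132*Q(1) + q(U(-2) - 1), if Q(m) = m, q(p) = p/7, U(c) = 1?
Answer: -132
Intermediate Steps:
q(p) = p/7 (q(p) = p*(⅐) = p/7)
-132*Q(1) + q(U(-2) - 1) = -132*1 + (1 - 1)/7 = -132 + (⅐)*0 = -132 + 0 = -132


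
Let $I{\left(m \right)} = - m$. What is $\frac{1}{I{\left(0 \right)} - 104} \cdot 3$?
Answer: $- \frac{3}{104} \approx -0.028846$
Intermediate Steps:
$\frac{1}{I{\left(0 \right)} - 104} \cdot 3 = \frac{1}{\left(-1\right) 0 - 104} \cdot 3 = \frac{1}{0 - 104} \cdot 3 = \frac{1}{-104} \cdot 3 = \left(- \frac{1}{104}\right) 3 = - \frac{3}{104}$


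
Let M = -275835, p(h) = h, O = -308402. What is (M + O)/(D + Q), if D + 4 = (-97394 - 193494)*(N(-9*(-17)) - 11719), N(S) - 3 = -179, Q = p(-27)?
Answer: -584237/3460112729 ≈ -0.00016885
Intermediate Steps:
Q = -27
N(S) = -176 (N(S) = 3 - 179 = -176)
D = 3460112756 (D = -4 + (-97394 - 193494)*(-176 - 11719) = -4 - 290888*(-11895) = -4 + 3460112760 = 3460112756)
(M + O)/(D + Q) = (-275835 - 308402)/(3460112756 - 27) = -584237/3460112729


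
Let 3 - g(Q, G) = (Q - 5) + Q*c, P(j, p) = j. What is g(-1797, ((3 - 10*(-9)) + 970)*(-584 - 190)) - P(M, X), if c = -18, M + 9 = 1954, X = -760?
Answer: -32486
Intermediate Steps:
M = 1945 (M = -9 + 1954 = 1945)
g(Q, G) = 8 + 17*Q (g(Q, G) = 3 - ((Q - 5) + Q*(-18)) = 3 - ((-5 + Q) - 18*Q) = 3 - (-5 - 17*Q) = 3 + (5 + 17*Q) = 8 + 17*Q)
g(-1797, ((3 - 10*(-9)) + 970)*(-584 - 190)) - P(M, X) = (8 + 17*(-1797)) - 1*1945 = (8 - 30549) - 1945 = -30541 - 1945 = -32486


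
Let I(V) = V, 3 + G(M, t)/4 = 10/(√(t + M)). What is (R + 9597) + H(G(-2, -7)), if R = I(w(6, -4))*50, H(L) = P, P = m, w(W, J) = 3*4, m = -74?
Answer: 10123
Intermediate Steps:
w(W, J) = 12
G(M, t) = -12 + 40/√(M + t) (G(M, t) = -12 + 4*(10/(√(t + M))) = -12 + 4*(10/(√(M + t))) = -12 + 4*(10/√(M + t)) = -12 + 40/√(M + t))
P = -74
H(L) = -74
R = 600 (R = 12*50 = 600)
(R + 9597) + H(G(-2, -7)) = (600 + 9597) - 74 = 10197 - 74 = 10123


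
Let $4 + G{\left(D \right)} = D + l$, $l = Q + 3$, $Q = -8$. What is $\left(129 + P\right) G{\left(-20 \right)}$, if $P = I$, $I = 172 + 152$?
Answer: $-13137$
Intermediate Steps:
$I = 324$
$P = 324$
$l = -5$ ($l = -8 + 3 = -5$)
$G{\left(D \right)} = -9 + D$ ($G{\left(D \right)} = -4 + \left(D - 5\right) = -4 + \left(-5 + D\right) = -9 + D$)
$\left(129 + P\right) G{\left(-20 \right)} = \left(129 + 324\right) \left(-9 - 20\right) = 453 \left(-29\right) = -13137$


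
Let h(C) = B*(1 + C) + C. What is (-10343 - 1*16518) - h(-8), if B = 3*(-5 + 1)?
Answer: -26937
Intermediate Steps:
B = -12 (B = 3*(-4) = -12)
h(C) = -12 - 11*C (h(C) = -12*(1 + C) + C = (-12 - 12*C) + C = -12 - 11*C)
(-10343 - 1*16518) - h(-8) = (-10343 - 1*16518) - (-12 - 11*(-8)) = (-10343 - 16518) - (-12 + 88) = -26861 - 1*76 = -26861 - 76 = -26937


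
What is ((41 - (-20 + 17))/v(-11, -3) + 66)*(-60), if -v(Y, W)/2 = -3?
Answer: -4400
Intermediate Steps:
v(Y, W) = 6 (v(Y, W) = -2*(-3) = 6)
((41 - (-20 + 17))/v(-11, -3) + 66)*(-60) = ((41 - (-20 + 17))/6 + 66)*(-60) = ((41 - 1*(-3))*(⅙) + 66)*(-60) = ((41 + 3)*(⅙) + 66)*(-60) = (44*(⅙) + 66)*(-60) = (22/3 + 66)*(-60) = (220/3)*(-60) = -4400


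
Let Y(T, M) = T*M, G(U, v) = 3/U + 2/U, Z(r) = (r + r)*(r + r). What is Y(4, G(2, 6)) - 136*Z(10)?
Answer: -54390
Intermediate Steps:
Z(r) = 4*r² (Z(r) = (2*r)*(2*r) = 4*r²)
G(U, v) = 5/U
Y(T, M) = M*T
Y(4, G(2, 6)) - 136*Z(10) = (5/2)*4 - 544*10² = (5*(½))*4 - 544*100 = (5/2)*4 - 136*400 = 10 - 54400 = -54390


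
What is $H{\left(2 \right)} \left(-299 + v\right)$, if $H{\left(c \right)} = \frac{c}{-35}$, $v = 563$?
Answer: $- \frac{528}{35} \approx -15.086$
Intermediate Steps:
$H{\left(c \right)} = - \frac{c}{35}$ ($H{\left(c \right)} = c \left(- \frac{1}{35}\right) = - \frac{c}{35}$)
$H{\left(2 \right)} \left(-299 + v\right) = \left(- \frac{1}{35}\right) 2 \left(-299 + 563\right) = \left(- \frac{2}{35}\right) 264 = - \frac{528}{35}$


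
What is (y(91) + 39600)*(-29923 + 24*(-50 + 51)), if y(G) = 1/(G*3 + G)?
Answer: -430976175499/364 ≈ -1.1840e+9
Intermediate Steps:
y(G) = 1/(4*G) (y(G) = 1/(3*G + G) = 1/(4*G))
(y(91) + 39600)*(-29923 + 24*(-50 + 51)) = ((¼)/91 + 39600)*(-29923 + 24*(-50 + 51)) = ((¼)*(1/91) + 39600)*(-29923 + 24*1) = (1/364 + 39600)*(-29923 + 24) = (14414401/364)*(-29899) = -430976175499/364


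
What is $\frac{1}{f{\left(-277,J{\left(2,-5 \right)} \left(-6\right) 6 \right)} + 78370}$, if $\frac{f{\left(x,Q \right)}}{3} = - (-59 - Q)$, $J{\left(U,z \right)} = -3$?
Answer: $\frac{1}{78871} \approx 1.2679 \cdot 10^{-5}$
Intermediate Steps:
$f{\left(x,Q \right)} = 177 + 3 Q$ ($f{\left(x,Q \right)} = 3 \left(- (-59 - Q)\right) = 3 \left(59 + Q\right) = 177 + 3 Q$)
$\frac{1}{f{\left(-277,J{\left(2,-5 \right)} \left(-6\right) 6 \right)} + 78370} = \frac{1}{\left(177 + 3 \left(-3\right) \left(-6\right) 6\right) + 78370} = \frac{1}{\left(177 + 3 \cdot 18 \cdot 6\right) + 78370} = \frac{1}{\left(177 + 3 \cdot 108\right) + 78370} = \frac{1}{\left(177 + 324\right) + 78370} = \frac{1}{501 + 78370} = \frac{1}{78871}$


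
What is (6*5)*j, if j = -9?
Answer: -270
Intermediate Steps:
(6*5)*j = (6*5)*(-9) = 30*(-9) = -270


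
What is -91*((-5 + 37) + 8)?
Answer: -3640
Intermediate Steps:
-91*((-5 + 37) + 8) = -91*(32 + 8) = -91*40 = -3640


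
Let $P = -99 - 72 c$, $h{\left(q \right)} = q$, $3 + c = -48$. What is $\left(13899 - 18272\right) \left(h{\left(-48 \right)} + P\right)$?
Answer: $-15414825$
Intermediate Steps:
$c = -51$ ($c = -3 - 48 = -51$)
$P = 3573$ ($P = -99 - -3672 = -99 + 3672 = 3573$)
$\left(13899 - 18272\right) \left(h{\left(-48 \right)} + P\right) = \left(13899 - 18272\right) \left(-48 + 3573\right) = \left(13899 - 18272\right) 3525 = \left(-4373\right) 3525 = -15414825$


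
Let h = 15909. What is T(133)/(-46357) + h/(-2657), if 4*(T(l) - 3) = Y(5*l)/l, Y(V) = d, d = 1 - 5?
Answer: -98087694715/16381683017 ≈ -5.9876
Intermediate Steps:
d = -4
Y(V) = -4
T(l) = 3 - 1/l (T(l) = 3 + (-4/l)/4 = 3 - 1/l)
T(133)/(-46357) + h/(-2657) = (3 - 1/133)/(-46357) + 15909/(-2657) = (3 - 1*1/133)*(-1/46357) + 15909*(-1/2657) = (3 - 1/133)*(-1/46357) - 15909/2657 = (398/133)*(-1/46357) - 15909/2657 = -398/6165481 - 15909/2657 = -98087694715/16381683017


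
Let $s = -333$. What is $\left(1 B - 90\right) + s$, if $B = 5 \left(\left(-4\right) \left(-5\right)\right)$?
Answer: $-323$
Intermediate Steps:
$B = 100$ ($B = 5 \cdot 20 = 100$)
$\left(1 B - 90\right) + s = \left(1 \cdot 100 - 90\right) - 333 = \left(100 - 90\right) - 333 = 10 - 333 = -323$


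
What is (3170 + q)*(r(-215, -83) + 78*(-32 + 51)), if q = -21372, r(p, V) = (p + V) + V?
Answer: -20040402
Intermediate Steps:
r(p, V) = p + 2*V (r(p, V) = (V + p) + V = p + 2*V)
(3170 + q)*(r(-215, -83) + 78*(-32 + 51)) = (3170 - 21372)*((-215 + 2*(-83)) + 78*(-32 + 51)) = -18202*((-215 - 166) + 78*19) = -18202*(-381 + 1482) = -18202*1101 = -20040402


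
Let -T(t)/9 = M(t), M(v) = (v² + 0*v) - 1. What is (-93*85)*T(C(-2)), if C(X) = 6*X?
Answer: 10173735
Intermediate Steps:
M(v) = -1 + v² (M(v) = (v² + 0) - 1 = v² - 1 = -1 + v²)
T(t) = 9 - 9*t² (T(t) = -9*(-1 + t²) = 9 - 9*t²)
(-93*85)*T(C(-2)) = (-93*85)*(9 - 9*(6*(-2))²) = -7905*(9 - 9*(-12)²) = -7905*(9 - 9*144) = -7905*(9 - 1296) = -7905*(-1287) = 10173735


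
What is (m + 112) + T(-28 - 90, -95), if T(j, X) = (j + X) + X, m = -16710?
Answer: -16906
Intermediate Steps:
T(j, X) = j + 2*X (T(j, X) = (X + j) + X = j + 2*X)
(m + 112) + T(-28 - 90, -95) = (-16710 + 112) + ((-28 - 90) + 2*(-95)) = -16598 + (-118 - 190) = -16598 - 308 = -16906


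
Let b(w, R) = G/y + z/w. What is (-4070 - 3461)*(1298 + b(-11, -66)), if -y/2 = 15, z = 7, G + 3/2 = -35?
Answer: -6454541453/660 ≈ -9.7796e+6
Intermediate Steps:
G = -73/2 (G = -3/2 - 35 = -73/2 ≈ -36.500)
y = -30 (y = -2*15 = -30)
b(w, R) = 73/60 + 7/w (b(w, R) = -73/2/(-30) + 7/w = -73/2*(-1/30) + 7/w = 73/60 + 7/w)
(-4070 - 3461)*(1298 + b(-11, -66)) = (-4070 - 3461)*(1298 + (73/60 + 7/(-11))) = -7531*(1298 + (73/60 + 7*(-1/11))) = -7531*(1298 + (73/60 - 7/11)) = -7531*(1298 + 383/660) = -7531*857063/660 = -6454541453/660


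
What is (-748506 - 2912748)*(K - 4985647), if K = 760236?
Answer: 15470302925394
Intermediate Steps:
(-748506 - 2912748)*(K - 4985647) = (-748506 - 2912748)*(760236 - 4985647) = -3661254*(-4225411) = 15470302925394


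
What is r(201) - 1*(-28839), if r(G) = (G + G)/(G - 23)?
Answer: 2566872/89 ≈ 28841.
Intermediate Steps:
r(G) = 2*G/(-23 + G) (r(G) = (2*G)/(-23 + G) = 2*G/(-23 + G))
r(201) - 1*(-28839) = 2*201/(-23 + 201) - 1*(-28839) = 2*201/178 + 28839 = 2*201*(1/178) + 28839 = 201/89 + 28839 = 2566872/89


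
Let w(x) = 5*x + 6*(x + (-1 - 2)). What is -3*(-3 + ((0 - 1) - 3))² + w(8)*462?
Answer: 32193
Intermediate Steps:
w(x) = -18 + 11*x (w(x) = 5*x + 6*(x - 3) = 5*x + 6*(-3 + x) = 5*x + (-18 + 6*x) = -18 + 11*x)
-3*(-3 + ((0 - 1) - 3))² + w(8)*462 = -3*(-3 + ((0 - 1) - 3))² + (-18 + 11*8)*462 = -3*(-3 + (-1 - 3))² + (-18 + 88)*462 = -3*(-3 - 4)² + 70*462 = -3*(-7)² + 32340 = -3*49 + 32340 = -147 + 32340 = 32193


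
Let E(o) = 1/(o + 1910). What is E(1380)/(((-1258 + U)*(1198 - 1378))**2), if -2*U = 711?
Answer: 1/277510134321000 ≈ 3.6035e-15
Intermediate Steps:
U = -711/2 (U = -1/2*711 = -711/2 ≈ -355.50)
E(o) = 1/(1910 + o)
E(1380)/(((-1258 + U)*(1198 - 1378))**2) = 1/((1910 + 1380)*(((-1258 - 711/2)*(1198 - 1378))**2)) = 1/(3290*((-3227/2*(-180))**2)) = 1/(3290*(290430**2)) = (1/3290)/84349584900 = (1/3290)*(1/84349584900) = 1/277510134321000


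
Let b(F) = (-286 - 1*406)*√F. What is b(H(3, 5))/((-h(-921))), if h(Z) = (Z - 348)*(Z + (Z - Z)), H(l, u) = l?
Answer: 692*√3/1168749 ≈ 0.0010255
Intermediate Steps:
h(Z) = Z*(-348 + Z) (h(Z) = (-348 + Z)*(Z + 0) = (-348 + Z)*Z = Z*(-348 + Z))
b(F) = -692*√F (b(F) = (-286 - 406)*√F = -692*√F)
b(H(3, 5))/((-h(-921))) = (-692*√3)/((-(-921)*(-348 - 921))) = (-692*√3)/((-(-921)*(-1269))) = (-692*√3)/((-1*1168749)) = -692*√3/(-1168749) = -692*√3*(-1/1168749) = 692*√3/1168749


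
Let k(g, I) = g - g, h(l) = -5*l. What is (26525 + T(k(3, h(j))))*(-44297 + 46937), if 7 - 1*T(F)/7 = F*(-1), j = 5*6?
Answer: 70155360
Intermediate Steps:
j = 30
k(g, I) = 0
T(F) = 49 + 7*F (T(F) = 49 - 7*F*(-1) = 49 - (-7)*F = 49 + 7*F)
(26525 + T(k(3, h(j))))*(-44297 + 46937) = (26525 + (49 + 7*0))*(-44297 + 46937) = (26525 + (49 + 0))*2640 = (26525 + 49)*2640 = 26574*2640 = 70155360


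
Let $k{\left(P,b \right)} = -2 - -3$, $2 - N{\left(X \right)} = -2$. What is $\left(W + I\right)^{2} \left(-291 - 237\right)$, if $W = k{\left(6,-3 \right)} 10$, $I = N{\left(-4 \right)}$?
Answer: $-103488$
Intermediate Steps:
$N{\left(X \right)} = 4$ ($N{\left(X \right)} = 2 - -2 = 2 + 2 = 4$)
$I = 4$
$k{\left(P,b \right)} = 1$ ($k{\left(P,b \right)} = -2 + 3 = 1$)
$W = 10$ ($W = 1 \cdot 10 = 10$)
$\left(W + I\right)^{2} \left(-291 - 237\right) = \left(10 + 4\right)^{2} \left(-291 - 237\right) = 14^{2} \left(-528\right) = 196 \left(-528\right) = -103488$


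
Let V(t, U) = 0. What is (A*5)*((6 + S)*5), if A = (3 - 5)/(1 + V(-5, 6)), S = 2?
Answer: -400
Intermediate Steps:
A = -2 (A = (3 - 5)/(1 + 0) = -2/1 = -2*1 = -2)
(A*5)*((6 + S)*5) = (-2*5)*((6 + 2)*5) = -80*5 = -10*40 = -400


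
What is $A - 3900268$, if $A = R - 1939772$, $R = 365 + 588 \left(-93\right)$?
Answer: $-5894359$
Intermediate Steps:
$R = -54319$ ($R = 365 - 54684 = -54319$)
$A = -1994091$ ($A = -54319 - 1939772 = -1994091$)
$A - 3900268 = -1994091 - 3900268 = -5894359$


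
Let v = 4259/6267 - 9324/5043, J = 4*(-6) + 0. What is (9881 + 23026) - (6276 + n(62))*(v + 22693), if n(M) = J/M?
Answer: -15498624654852339/108859879 ≈ -1.4237e+8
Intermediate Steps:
J = -24 (J = -24 + 0 = -24)
n(M) = -24/M
v = -12318457/10534827 (v = 4259*(1/6267) - 9324*1/5043 = 4259/6267 - 3108/1681 = -12318457/10534827 ≈ -1.1693)
(9881 + 23026) - (6276 + n(62))*(v + 22693) = (9881 + 23026) - (6276 - 24/62)*(-12318457/10534827 + 22693) = 32907 - (6276 - 24*1/62)*239054510654/10534827 = 32907 - (6276 - 12/31)*239054510654/10534827 = 32907 - 194544*239054510654/(31*10534827) = 32907 - 1*15502206906890592/108859879 = 32907 - 15502206906890592/108859879 = -15498624654852339/108859879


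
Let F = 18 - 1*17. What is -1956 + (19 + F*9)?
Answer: -1928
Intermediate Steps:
F = 1 (F = 18 - 17 = 1)
-1956 + (19 + F*9) = -1956 + (19 + 1*9) = -1956 + (19 + 9) = -1956 + 28 = -1928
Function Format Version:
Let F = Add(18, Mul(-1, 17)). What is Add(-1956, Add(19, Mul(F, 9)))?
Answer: -1928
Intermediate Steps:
F = 1 (F = Add(18, -17) = 1)
Add(-1956, Add(19, Mul(F, 9))) = Add(-1956, Add(19, Mul(1, 9))) = Add(-1956, Add(19, 9)) = Add(-1956, 28) = -1928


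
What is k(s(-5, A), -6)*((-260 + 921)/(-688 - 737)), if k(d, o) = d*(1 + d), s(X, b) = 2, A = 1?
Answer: -1322/475 ≈ -2.7832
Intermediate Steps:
k(s(-5, A), -6)*((-260 + 921)/(-688 - 737)) = (2*(1 + 2))*((-260 + 921)/(-688 - 737)) = (2*3)*(661/(-1425)) = 6*(661*(-1/1425)) = 6*(-661/1425) = -1322/475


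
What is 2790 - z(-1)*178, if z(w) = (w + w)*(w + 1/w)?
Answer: 2078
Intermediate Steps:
z(w) = 2*w*(w + 1/w) (z(w) = (2*w)*(w + 1/w) = 2*w*(w + 1/w))
2790 - z(-1)*178 = 2790 - (2 + 2*(-1)²)*178 = 2790 - (2 + 2*1)*178 = 2790 - (2 + 2)*178 = 2790 - 4*178 = 2790 - 1*712 = 2790 - 712 = 2078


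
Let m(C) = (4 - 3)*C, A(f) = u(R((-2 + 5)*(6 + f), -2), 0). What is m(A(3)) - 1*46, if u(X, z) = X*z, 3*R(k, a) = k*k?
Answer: -46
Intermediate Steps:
R(k, a) = k²/3 (R(k, a) = (k*k)/3 = k²/3)
A(f) = 0 (A(f) = (((-2 + 5)*(6 + f))²/3)*0 = ((3*(6 + f))²/3)*0 = ((18 + 3*f)²/3)*0 = 0)
m(C) = C (m(C) = 1*C = C)
m(A(3)) - 1*46 = 0 - 1*46 = 0 - 46 = -46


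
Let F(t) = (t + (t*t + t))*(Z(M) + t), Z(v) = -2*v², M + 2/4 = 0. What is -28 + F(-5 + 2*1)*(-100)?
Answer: 1022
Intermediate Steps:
M = -½ (M = -½ + 0 = -½ ≈ -0.50000)
F(t) = (-½ + t)*(t² + 2*t) (F(t) = (t + (t*t + t))*(-2*(-½)² + t) = (t + (t² + t))*(-2*¼ + t) = (t + (t + t²))*(-½ + t) = (t² + 2*t)*(-½ + t) = (-½ + t)*(t² + 2*t))
-28 + F(-5 + 2*1)*(-100) = -28 + ((-5 + 2*1)*(-1 + (-5 + 2*1)² + 3*(-5 + 2*1)/2))*(-100) = -28 + ((-5 + 2)*(-1 + (-5 + 2)² + 3*(-5 + 2)/2))*(-100) = -28 - 3*(-1 + (-3)² + (3/2)*(-3))*(-100) = -28 - 3*(-1 + 9 - 9/2)*(-100) = -28 - 3*7/2*(-100) = -28 - 21/2*(-100) = -28 + 1050 = 1022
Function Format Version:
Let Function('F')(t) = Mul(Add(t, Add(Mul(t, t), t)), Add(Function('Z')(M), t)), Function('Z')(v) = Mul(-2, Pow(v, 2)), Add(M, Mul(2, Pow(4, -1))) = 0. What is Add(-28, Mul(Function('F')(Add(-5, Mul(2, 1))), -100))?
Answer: 1022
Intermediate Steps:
M = Rational(-1, 2) (M = Add(Rational(-1, 2), 0) = Rational(-1, 2) ≈ -0.50000)
Function('F')(t) = Mul(Add(Rational(-1, 2), t), Add(Pow(t, 2), Mul(2, t))) (Function('F')(t) = Mul(Add(t, Add(Mul(t, t), t)), Add(Mul(-2, Pow(Rational(-1, 2), 2)), t)) = Mul(Add(t, Add(Pow(t, 2), t)), Add(Mul(-2, Rational(1, 4)), t)) = Mul(Add(t, Add(t, Pow(t, 2))), Add(Rational(-1, 2), t)) = Mul(Add(Pow(t, 2), Mul(2, t)), Add(Rational(-1, 2), t)) = Mul(Add(Rational(-1, 2), t), Add(Pow(t, 2), Mul(2, t))))
Add(-28, Mul(Function('F')(Add(-5, Mul(2, 1))), -100)) = Add(-28, Mul(Mul(Add(-5, Mul(2, 1)), Add(-1, Pow(Add(-5, Mul(2, 1)), 2), Mul(Rational(3, 2), Add(-5, Mul(2, 1))))), -100)) = Add(-28, Mul(Mul(Add(-5, 2), Add(-1, Pow(Add(-5, 2), 2), Mul(Rational(3, 2), Add(-5, 2)))), -100)) = Add(-28, Mul(Mul(-3, Add(-1, Pow(-3, 2), Mul(Rational(3, 2), -3))), -100)) = Add(-28, Mul(Mul(-3, Add(-1, 9, Rational(-9, 2))), -100)) = Add(-28, Mul(Mul(-3, Rational(7, 2)), -100)) = Add(-28, Mul(Rational(-21, 2), -100)) = Add(-28, 1050) = 1022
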